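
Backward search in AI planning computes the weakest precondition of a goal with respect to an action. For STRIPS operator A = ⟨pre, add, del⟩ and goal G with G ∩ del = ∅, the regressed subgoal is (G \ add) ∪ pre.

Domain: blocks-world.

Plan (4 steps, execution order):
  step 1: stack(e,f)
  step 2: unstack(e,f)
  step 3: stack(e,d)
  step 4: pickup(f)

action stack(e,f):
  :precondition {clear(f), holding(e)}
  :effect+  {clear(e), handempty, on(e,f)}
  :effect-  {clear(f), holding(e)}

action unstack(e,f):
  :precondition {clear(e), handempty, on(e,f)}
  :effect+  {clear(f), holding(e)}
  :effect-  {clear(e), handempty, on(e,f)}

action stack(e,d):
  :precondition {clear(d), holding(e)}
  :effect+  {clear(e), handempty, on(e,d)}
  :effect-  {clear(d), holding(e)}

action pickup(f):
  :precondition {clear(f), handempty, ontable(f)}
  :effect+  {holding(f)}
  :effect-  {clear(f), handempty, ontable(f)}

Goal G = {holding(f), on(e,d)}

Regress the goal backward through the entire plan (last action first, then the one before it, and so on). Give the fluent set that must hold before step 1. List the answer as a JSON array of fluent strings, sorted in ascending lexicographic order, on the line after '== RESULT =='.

Work backward from the goal:
  through step 4 (pickup(f)): drop {holding(f)}, keep {on(e,d)}, require {clear(f), handempty, ontable(f)}
    → {clear(f), handempty, on(e,d), ontable(f)}
  through step 3 (stack(e,d)): drop {handempty, on(e,d)}, keep {clear(f), ontable(f)}, require {clear(d), holding(e)}
    → {clear(d), clear(f), holding(e), ontable(f)}
  through step 2 (unstack(e,f)): drop {clear(f), holding(e)}, keep {clear(d), ontable(f)}, require {clear(e), handempty, on(e,f)}
    → {clear(d), clear(e), handempty, on(e,f), ontable(f)}
  through step 1 (stack(e,f)): drop {clear(e), handempty, on(e,f)}, keep {clear(d), ontable(f)}, require {clear(f), holding(e)}
    → {clear(d), clear(f), holding(e), ontable(f)}

== RESULT ==
["clear(d)", "clear(f)", "holding(e)", "ontable(f)"]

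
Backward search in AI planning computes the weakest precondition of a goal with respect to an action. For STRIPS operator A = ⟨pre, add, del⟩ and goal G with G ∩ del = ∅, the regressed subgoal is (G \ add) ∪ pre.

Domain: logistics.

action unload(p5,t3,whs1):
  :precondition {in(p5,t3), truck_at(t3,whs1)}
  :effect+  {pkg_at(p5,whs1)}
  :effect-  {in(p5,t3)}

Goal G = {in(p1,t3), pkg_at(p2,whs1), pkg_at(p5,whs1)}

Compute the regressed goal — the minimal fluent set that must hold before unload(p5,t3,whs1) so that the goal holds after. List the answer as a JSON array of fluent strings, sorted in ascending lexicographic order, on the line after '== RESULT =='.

Compute (G \ add) ∪ pre:
  G ∩ del = {}  (empty — regression defined)
  G \ add = {in(p1,t3), pkg_at(p2,whs1), pkg_at(p5,whs1)} \ {pkg_at(p5,whs1)} = {in(p1,t3), pkg_at(p2,whs1)}
  ∪ pre   = {in(p1,t3), pkg_at(p2,whs1)} ∪ {in(p5,t3), truck_at(t3,whs1)}
          = {in(p1,t3), in(p5,t3), pkg_at(p2,whs1), truck_at(t3,whs1)}

== RESULT ==
["in(p1,t3)", "in(p5,t3)", "pkg_at(p2,whs1)", "truck_at(t3,whs1)"]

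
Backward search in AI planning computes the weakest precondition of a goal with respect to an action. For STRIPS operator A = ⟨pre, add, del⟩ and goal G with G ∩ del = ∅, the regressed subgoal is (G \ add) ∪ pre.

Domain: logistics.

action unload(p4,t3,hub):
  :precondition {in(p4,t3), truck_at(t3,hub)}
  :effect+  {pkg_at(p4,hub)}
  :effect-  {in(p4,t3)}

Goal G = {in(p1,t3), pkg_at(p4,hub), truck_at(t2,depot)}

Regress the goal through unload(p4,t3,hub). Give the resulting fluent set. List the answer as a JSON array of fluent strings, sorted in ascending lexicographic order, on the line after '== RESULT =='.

Regress:
  G ∩ del = {}  (empty — regression defined)
  G \ add = {in(p1,t3), pkg_at(p4,hub), truck_at(t2,depot)} \ {pkg_at(p4,hub)} = {in(p1,t3), truck_at(t2,depot)}
  ∪ pre   = {in(p1,t3), truck_at(t2,depot)} ∪ {in(p4,t3), truck_at(t3,hub)}
          = {in(p1,t3), in(p4,t3), truck_at(t2,depot), truck_at(t3,hub)}

== RESULT ==
["in(p1,t3)", "in(p4,t3)", "truck_at(t2,depot)", "truck_at(t3,hub)"]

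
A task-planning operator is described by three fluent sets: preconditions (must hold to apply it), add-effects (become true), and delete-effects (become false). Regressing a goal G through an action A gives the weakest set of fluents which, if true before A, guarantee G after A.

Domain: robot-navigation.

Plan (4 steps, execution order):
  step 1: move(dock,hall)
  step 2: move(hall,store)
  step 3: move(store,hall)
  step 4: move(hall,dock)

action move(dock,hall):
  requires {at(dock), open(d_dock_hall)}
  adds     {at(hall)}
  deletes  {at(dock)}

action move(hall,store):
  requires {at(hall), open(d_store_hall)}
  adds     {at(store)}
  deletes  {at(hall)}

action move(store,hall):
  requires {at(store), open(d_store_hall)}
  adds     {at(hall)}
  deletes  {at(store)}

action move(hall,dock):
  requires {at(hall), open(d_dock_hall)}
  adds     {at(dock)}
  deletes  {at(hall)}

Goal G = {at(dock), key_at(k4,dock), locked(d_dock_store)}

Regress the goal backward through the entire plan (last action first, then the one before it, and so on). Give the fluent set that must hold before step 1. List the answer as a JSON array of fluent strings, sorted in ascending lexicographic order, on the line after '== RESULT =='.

Work backward from the goal:
  through step 4 (move(hall,dock)): drop {at(dock)}, keep {key_at(k4,dock), locked(d_dock_store)}, require {at(hall), open(d_dock_hall)}
    → {at(hall), key_at(k4,dock), locked(d_dock_store), open(d_dock_hall)}
  through step 3 (move(store,hall)): drop {at(hall)}, keep {key_at(k4,dock), locked(d_dock_store), open(d_dock_hall)}, require {at(store), open(d_store_hall)}
    → {at(store), key_at(k4,dock), locked(d_dock_store), open(d_dock_hall), open(d_store_hall)}
  through step 2 (move(hall,store)): drop {at(store)}, keep {key_at(k4,dock), locked(d_dock_store), open(d_dock_hall), open(d_store_hall)}, require {at(hall), open(d_store_hall)}
    → {at(hall), key_at(k4,dock), locked(d_dock_store), open(d_dock_hall), open(d_store_hall)}
  through step 1 (move(dock,hall)): drop {at(hall)}, keep {key_at(k4,dock), locked(d_dock_store), open(d_dock_hall), open(d_store_hall)}, require {at(dock), open(d_dock_hall)}
    → {at(dock), key_at(k4,dock), locked(d_dock_store), open(d_dock_hall), open(d_store_hall)}

== RESULT ==
["at(dock)", "key_at(k4,dock)", "locked(d_dock_store)", "open(d_dock_hall)", "open(d_store_hall)"]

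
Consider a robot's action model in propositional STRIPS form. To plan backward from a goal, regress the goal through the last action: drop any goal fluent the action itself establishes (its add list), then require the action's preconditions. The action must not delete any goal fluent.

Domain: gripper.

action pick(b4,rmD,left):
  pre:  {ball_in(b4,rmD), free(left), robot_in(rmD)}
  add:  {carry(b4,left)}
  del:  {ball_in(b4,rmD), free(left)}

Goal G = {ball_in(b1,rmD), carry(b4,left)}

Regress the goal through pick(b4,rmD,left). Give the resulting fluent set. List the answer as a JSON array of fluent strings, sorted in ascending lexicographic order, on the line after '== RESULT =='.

Regress:
  G ∩ del = {}  (empty — regression defined)
  G \ add = {ball_in(b1,rmD), carry(b4,left)} \ {carry(b4,left)} = {ball_in(b1,rmD)}
  ∪ pre   = {ball_in(b1,rmD)} ∪ {ball_in(b4,rmD), free(left), robot_in(rmD)}
          = {ball_in(b1,rmD), ball_in(b4,rmD), free(left), robot_in(rmD)}

== RESULT ==
["ball_in(b1,rmD)", "ball_in(b4,rmD)", "free(left)", "robot_in(rmD)"]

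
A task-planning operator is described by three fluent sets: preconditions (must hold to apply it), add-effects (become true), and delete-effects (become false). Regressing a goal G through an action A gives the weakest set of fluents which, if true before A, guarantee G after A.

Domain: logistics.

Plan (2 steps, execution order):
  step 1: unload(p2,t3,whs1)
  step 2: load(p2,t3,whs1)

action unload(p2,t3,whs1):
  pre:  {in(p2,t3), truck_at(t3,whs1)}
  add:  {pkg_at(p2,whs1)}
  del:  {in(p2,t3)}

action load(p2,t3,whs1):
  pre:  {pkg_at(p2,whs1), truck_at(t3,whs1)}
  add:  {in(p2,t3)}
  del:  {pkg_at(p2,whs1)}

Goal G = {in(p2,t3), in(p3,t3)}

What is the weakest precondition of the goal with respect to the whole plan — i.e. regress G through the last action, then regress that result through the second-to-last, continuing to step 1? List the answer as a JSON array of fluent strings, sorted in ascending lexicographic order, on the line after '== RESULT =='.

Work backward from the goal:
  through step 2 (load(p2,t3,whs1)): drop {in(p2,t3)}, keep {in(p3,t3)}, require {pkg_at(p2,whs1), truck_at(t3,whs1)}
    → {in(p3,t3), pkg_at(p2,whs1), truck_at(t3,whs1)}
  through step 1 (unload(p2,t3,whs1)): drop {pkg_at(p2,whs1)}, keep {in(p3,t3), truck_at(t3,whs1)}, require {in(p2,t3), truck_at(t3,whs1)}
    → {in(p2,t3), in(p3,t3), truck_at(t3,whs1)}

== RESULT ==
["in(p2,t3)", "in(p3,t3)", "truck_at(t3,whs1)"]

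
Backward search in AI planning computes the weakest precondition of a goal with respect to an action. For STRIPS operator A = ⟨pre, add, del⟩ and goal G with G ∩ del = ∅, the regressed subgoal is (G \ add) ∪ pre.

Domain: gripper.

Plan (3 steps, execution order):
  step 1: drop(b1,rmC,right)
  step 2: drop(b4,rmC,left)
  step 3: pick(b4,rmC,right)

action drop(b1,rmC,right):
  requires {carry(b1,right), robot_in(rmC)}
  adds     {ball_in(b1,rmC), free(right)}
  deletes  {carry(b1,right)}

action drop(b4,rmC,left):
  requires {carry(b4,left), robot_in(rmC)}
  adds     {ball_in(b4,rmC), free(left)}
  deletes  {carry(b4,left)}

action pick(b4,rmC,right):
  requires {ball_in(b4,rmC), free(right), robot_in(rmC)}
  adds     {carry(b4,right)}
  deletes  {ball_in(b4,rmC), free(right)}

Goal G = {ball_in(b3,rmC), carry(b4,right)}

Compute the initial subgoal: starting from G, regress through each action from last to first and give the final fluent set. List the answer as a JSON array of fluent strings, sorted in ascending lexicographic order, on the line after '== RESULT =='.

Regress step by step:
  through step 3 (pick(b4,rmC,right)): drop {carry(b4,right)}, keep {ball_in(b3,rmC)}, require {ball_in(b4,rmC), free(right), robot_in(rmC)}
    → {ball_in(b3,rmC), ball_in(b4,rmC), free(right), robot_in(rmC)}
  through step 2 (drop(b4,rmC,left)): drop {ball_in(b4,rmC)}, keep {ball_in(b3,rmC), free(right), robot_in(rmC)}, require {carry(b4,left), robot_in(rmC)}
    → {ball_in(b3,rmC), carry(b4,left), free(right), robot_in(rmC)}
  through step 1 (drop(b1,rmC,right)): drop {free(right)}, keep {ball_in(b3,rmC), carry(b4,left), robot_in(rmC)}, require {carry(b1,right), robot_in(rmC)}
    → {ball_in(b3,rmC), carry(b1,right), carry(b4,left), robot_in(rmC)}

== RESULT ==
["ball_in(b3,rmC)", "carry(b1,right)", "carry(b4,left)", "robot_in(rmC)"]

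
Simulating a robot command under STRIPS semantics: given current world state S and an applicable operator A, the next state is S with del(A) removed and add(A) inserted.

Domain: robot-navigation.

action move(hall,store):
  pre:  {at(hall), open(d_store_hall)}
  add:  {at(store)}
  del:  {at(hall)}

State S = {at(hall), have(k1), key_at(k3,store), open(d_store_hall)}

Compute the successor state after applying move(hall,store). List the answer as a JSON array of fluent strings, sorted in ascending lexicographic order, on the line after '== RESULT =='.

Compute (S \ del) ∪ add:
  pre ⊆ S: {at(hall), open(d_store_hall)} ⊆ S  — applicable
  S \ del = {have(k1), key_at(k3,store), open(d_store_hall)}
  ∪ add   = {at(store), have(k1), key_at(k3,store), open(d_store_hall)}

== RESULT ==
["at(store)", "have(k1)", "key_at(k3,store)", "open(d_store_hall)"]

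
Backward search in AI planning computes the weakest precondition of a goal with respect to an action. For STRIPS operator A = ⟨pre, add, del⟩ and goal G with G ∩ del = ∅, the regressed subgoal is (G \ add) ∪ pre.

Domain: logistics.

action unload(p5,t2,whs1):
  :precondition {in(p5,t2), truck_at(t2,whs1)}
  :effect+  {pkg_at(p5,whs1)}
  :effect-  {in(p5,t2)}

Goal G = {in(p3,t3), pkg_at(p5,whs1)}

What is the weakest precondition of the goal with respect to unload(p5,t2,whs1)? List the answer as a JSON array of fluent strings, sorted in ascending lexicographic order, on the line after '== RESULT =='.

Compute (G \ add) ∪ pre:
  G ∩ del = {}  (empty — regression defined)
  G \ add = {in(p3,t3), pkg_at(p5,whs1)} \ {pkg_at(p5,whs1)} = {in(p3,t3)}
  ∪ pre   = {in(p3,t3)} ∪ {in(p5,t2), truck_at(t2,whs1)}
          = {in(p3,t3), in(p5,t2), truck_at(t2,whs1)}

== RESULT ==
["in(p3,t3)", "in(p5,t2)", "truck_at(t2,whs1)"]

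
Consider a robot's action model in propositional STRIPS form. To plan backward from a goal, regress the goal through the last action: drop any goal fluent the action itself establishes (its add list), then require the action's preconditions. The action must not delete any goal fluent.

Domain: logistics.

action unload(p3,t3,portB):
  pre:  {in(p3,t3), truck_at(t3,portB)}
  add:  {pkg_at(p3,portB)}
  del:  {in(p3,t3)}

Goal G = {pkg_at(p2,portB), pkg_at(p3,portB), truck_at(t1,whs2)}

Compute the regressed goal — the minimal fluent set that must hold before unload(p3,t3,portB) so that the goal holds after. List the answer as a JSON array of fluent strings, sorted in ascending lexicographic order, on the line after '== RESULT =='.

Regress:
  G ∩ del = {}  (empty — regression defined)
  G \ add = {pkg_at(p2,portB), pkg_at(p3,portB), truck_at(t1,whs2)} \ {pkg_at(p3,portB)} = {pkg_at(p2,portB), truck_at(t1,whs2)}
  ∪ pre   = {pkg_at(p2,portB), truck_at(t1,whs2)} ∪ {in(p3,t3), truck_at(t3,portB)}
          = {in(p3,t3), pkg_at(p2,portB), truck_at(t1,whs2), truck_at(t3,portB)}

== RESULT ==
["in(p3,t3)", "pkg_at(p2,portB)", "truck_at(t1,whs2)", "truck_at(t3,portB)"]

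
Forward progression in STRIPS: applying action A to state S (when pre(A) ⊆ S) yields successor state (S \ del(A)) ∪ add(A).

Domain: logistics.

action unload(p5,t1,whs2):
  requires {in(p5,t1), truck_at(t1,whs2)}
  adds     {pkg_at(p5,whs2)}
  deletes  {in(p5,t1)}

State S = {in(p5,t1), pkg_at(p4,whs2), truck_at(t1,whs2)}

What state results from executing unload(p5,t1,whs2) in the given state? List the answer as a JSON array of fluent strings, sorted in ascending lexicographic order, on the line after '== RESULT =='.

Compute (S \ del) ∪ add:
  pre ⊆ S: {in(p5,t1), truck_at(t1,whs2)} ⊆ S  — applicable
  S \ del = {pkg_at(p4,whs2), truck_at(t1,whs2)}
  ∪ add   = {pkg_at(p4,whs2), pkg_at(p5,whs2), truck_at(t1,whs2)}

== RESULT ==
["pkg_at(p4,whs2)", "pkg_at(p5,whs2)", "truck_at(t1,whs2)"]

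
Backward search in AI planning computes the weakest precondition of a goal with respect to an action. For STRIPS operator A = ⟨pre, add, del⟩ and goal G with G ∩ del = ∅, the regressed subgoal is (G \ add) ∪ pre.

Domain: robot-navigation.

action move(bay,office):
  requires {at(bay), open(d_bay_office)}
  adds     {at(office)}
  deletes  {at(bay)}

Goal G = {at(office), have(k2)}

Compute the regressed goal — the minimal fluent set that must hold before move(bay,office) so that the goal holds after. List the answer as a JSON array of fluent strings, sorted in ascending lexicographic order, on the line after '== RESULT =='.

Compute (G \ add) ∪ pre:
  G ∩ del = {}  (empty — regression defined)
  G \ add = {at(office), have(k2)} \ {at(office)} = {have(k2)}
  ∪ pre   = {have(k2)} ∪ {at(bay), open(d_bay_office)}
          = {at(bay), have(k2), open(d_bay_office)}

== RESULT ==
["at(bay)", "have(k2)", "open(d_bay_office)"]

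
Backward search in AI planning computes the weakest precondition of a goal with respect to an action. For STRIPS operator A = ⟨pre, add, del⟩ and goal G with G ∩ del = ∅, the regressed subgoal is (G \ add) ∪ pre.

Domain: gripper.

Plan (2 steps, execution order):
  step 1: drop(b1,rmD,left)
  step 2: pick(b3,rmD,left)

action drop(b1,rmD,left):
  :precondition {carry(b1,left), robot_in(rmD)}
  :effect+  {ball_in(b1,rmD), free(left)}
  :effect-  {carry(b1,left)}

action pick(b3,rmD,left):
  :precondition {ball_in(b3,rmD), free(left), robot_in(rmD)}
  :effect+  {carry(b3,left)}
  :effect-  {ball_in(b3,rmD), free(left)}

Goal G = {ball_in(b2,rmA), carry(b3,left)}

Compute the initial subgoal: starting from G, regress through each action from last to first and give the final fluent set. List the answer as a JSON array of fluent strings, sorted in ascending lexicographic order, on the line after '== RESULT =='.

Regress step by step:
  through step 2 (pick(b3,rmD,left)): drop {carry(b3,left)}, keep {ball_in(b2,rmA)}, require {ball_in(b3,rmD), free(left), robot_in(rmD)}
    → {ball_in(b2,rmA), ball_in(b3,rmD), free(left), robot_in(rmD)}
  through step 1 (drop(b1,rmD,left)): drop {free(left)}, keep {ball_in(b2,rmA), ball_in(b3,rmD), robot_in(rmD)}, require {carry(b1,left), robot_in(rmD)}
    → {ball_in(b2,rmA), ball_in(b3,rmD), carry(b1,left), robot_in(rmD)}

== RESULT ==
["ball_in(b2,rmA)", "ball_in(b3,rmD)", "carry(b1,left)", "robot_in(rmD)"]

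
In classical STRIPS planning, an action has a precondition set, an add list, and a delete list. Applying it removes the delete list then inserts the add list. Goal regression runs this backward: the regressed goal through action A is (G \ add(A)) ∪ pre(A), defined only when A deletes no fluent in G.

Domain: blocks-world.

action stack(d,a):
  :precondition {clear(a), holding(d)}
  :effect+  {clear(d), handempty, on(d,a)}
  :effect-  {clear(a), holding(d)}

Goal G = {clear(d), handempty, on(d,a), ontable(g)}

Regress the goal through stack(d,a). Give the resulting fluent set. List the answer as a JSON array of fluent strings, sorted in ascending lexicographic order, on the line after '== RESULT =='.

Compute (G \ add) ∪ pre:
  G ∩ del = {}  (empty — regression defined)
  G \ add = {clear(d), handempty, on(d,a), ontable(g)} \ {clear(d), handempty, on(d,a)} = {ontable(g)}
  ∪ pre   = {ontable(g)} ∪ {clear(a), holding(d)}
          = {clear(a), holding(d), ontable(g)}

== RESULT ==
["clear(a)", "holding(d)", "ontable(g)"]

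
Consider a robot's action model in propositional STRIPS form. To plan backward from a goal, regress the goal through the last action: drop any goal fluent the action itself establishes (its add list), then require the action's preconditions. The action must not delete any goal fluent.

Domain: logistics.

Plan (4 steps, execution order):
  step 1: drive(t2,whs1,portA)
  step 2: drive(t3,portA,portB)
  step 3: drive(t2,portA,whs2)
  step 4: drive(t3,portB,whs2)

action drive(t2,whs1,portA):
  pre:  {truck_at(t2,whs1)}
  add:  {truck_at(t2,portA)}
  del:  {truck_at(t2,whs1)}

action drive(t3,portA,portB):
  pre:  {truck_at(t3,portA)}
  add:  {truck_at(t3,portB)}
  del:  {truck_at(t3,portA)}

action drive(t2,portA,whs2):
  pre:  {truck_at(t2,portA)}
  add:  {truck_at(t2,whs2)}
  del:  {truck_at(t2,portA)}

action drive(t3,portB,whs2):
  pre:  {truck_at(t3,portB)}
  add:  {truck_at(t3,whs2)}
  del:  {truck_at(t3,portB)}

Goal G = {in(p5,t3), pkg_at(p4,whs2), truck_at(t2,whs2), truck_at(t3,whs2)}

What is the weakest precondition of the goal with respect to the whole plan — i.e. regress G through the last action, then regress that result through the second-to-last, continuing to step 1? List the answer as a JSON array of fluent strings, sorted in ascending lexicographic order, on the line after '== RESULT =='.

Work backward from the goal:
  through step 4 (drive(t3,portB,whs2)): drop {truck_at(t3,whs2)}, keep {in(p5,t3), pkg_at(p4,whs2), truck_at(t2,whs2)}, require {truck_at(t3,portB)}
    → {in(p5,t3), pkg_at(p4,whs2), truck_at(t2,whs2), truck_at(t3,portB)}
  through step 3 (drive(t2,portA,whs2)): drop {truck_at(t2,whs2)}, keep {in(p5,t3), pkg_at(p4,whs2), truck_at(t3,portB)}, require {truck_at(t2,portA)}
    → {in(p5,t3), pkg_at(p4,whs2), truck_at(t2,portA), truck_at(t3,portB)}
  through step 2 (drive(t3,portA,portB)): drop {truck_at(t3,portB)}, keep {in(p5,t3), pkg_at(p4,whs2), truck_at(t2,portA)}, require {truck_at(t3,portA)}
    → {in(p5,t3), pkg_at(p4,whs2), truck_at(t2,portA), truck_at(t3,portA)}
  through step 1 (drive(t2,whs1,portA)): drop {truck_at(t2,portA)}, keep {in(p5,t3), pkg_at(p4,whs2), truck_at(t3,portA)}, require {truck_at(t2,whs1)}
    → {in(p5,t3), pkg_at(p4,whs2), truck_at(t2,whs1), truck_at(t3,portA)}

== RESULT ==
["in(p5,t3)", "pkg_at(p4,whs2)", "truck_at(t2,whs1)", "truck_at(t3,portA)"]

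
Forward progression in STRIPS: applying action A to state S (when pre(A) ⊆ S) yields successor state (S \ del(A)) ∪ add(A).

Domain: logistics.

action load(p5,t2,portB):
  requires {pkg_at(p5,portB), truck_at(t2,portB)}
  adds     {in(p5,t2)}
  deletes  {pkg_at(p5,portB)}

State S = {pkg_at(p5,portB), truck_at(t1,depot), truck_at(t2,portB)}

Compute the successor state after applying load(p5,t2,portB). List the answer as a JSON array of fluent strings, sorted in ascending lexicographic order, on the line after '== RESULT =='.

Compute (S \ del) ∪ add:
  pre ⊆ S: {pkg_at(p5,portB), truck_at(t2,portB)} ⊆ S  — applicable
  S \ del = {truck_at(t1,depot), truck_at(t2,portB)}
  ∪ add   = {in(p5,t2), truck_at(t1,depot), truck_at(t2,portB)}

== RESULT ==
["in(p5,t2)", "truck_at(t1,depot)", "truck_at(t2,portB)"]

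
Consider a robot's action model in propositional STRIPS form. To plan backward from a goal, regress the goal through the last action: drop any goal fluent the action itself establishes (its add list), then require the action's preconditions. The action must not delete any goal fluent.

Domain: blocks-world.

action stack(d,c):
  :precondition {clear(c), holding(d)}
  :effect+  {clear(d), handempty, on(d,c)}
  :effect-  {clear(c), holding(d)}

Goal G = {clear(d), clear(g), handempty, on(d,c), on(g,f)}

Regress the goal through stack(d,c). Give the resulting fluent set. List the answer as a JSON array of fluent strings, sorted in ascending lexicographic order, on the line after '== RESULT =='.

Regress:
  G ∩ del = {}  (empty — regression defined)
  G \ add = {clear(d), clear(g), handempty, on(d,c), on(g,f)} \ {clear(d), handempty, on(d,c)} = {clear(g), on(g,f)}
  ∪ pre   = {clear(g), on(g,f)} ∪ {clear(c), holding(d)}
          = {clear(c), clear(g), holding(d), on(g,f)}

== RESULT ==
["clear(c)", "clear(g)", "holding(d)", "on(g,f)"]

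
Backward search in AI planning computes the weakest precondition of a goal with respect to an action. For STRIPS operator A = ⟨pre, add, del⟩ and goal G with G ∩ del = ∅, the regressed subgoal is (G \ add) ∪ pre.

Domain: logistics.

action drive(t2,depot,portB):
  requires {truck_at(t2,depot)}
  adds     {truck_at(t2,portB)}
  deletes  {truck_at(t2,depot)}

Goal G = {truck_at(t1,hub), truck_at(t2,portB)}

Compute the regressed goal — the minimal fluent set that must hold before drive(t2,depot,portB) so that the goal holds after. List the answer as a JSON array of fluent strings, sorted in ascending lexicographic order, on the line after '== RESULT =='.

Compute (G \ add) ∪ pre:
  G ∩ del = {}  (empty — regression defined)
  G \ add = {truck_at(t1,hub), truck_at(t2,portB)} \ {truck_at(t2,portB)} = {truck_at(t1,hub)}
  ∪ pre   = {truck_at(t1,hub)} ∪ {truck_at(t2,depot)}
          = {truck_at(t1,hub), truck_at(t2,depot)}

== RESULT ==
["truck_at(t1,hub)", "truck_at(t2,depot)"]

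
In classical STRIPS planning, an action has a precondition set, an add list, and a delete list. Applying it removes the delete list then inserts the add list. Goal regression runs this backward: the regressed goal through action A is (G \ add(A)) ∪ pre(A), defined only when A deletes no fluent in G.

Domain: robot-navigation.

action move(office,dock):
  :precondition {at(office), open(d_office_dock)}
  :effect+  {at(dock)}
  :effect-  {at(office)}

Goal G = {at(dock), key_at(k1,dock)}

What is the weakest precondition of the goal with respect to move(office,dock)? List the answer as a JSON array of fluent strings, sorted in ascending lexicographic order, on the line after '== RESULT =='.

Regress:
  G ∩ del = {}  (empty — regression defined)
  G \ add = {at(dock), key_at(k1,dock)} \ {at(dock)} = {key_at(k1,dock)}
  ∪ pre   = {key_at(k1,dock)} ∪ {at(office), open(d_office_dock)}
          = {at(office), key_at(k1,dock), open(d_office_dock)}

== RESULT ==
["at(office)", "key_at(k1,dock)", "open(d_office_dock)"]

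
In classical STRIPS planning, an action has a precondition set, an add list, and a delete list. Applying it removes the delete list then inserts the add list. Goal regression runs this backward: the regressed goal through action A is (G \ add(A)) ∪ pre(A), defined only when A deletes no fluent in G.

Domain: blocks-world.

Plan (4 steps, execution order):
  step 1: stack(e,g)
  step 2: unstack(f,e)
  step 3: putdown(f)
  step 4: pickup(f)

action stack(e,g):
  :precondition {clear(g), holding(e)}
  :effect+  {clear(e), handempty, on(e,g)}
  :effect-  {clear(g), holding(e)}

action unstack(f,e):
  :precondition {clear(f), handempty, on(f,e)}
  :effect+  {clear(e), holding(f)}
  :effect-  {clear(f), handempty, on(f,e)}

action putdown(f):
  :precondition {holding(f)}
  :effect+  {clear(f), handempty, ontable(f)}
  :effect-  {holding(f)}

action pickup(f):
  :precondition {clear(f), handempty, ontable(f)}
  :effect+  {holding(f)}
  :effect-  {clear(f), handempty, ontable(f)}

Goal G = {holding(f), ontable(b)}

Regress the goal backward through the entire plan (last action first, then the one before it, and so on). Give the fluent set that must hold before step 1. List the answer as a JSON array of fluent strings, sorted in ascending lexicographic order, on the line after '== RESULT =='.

Regress step by step:
  through step 4 (pickup(f)): drop {holding(f)}, keep {ontable(b)}, require {clear(f), handempty, ontable(f)}
    → {clear(f), handempty, ontable(b), ontable(f)}
  through step 3 (putdown(f)): drop {clear(f), handempty, ontable(f)}, keep {ontable(b)}, require {holding(f)}
    → {holding(f), ontable(b)}
  through step 2 (unstack(f,e)): drop {holding(f)}, keep {ontable(b)}, require {clear(f), handempty, on(f,e)}
    → {clear(f), handempty, on(f,e), ontable(b)}
  through step 1 (stack(e,g)): drop {handempty}, keep {clear(f), on(f,e), ontable(b)}, require {clear(g), holding(e)}
    → {clear(f), clear(g), holding(e), on(f,e), ontable(b)}

== RESULT ==
["clear(f)", "clear(g)", "holding(e)", "on(f,e)", "ontable(b)"]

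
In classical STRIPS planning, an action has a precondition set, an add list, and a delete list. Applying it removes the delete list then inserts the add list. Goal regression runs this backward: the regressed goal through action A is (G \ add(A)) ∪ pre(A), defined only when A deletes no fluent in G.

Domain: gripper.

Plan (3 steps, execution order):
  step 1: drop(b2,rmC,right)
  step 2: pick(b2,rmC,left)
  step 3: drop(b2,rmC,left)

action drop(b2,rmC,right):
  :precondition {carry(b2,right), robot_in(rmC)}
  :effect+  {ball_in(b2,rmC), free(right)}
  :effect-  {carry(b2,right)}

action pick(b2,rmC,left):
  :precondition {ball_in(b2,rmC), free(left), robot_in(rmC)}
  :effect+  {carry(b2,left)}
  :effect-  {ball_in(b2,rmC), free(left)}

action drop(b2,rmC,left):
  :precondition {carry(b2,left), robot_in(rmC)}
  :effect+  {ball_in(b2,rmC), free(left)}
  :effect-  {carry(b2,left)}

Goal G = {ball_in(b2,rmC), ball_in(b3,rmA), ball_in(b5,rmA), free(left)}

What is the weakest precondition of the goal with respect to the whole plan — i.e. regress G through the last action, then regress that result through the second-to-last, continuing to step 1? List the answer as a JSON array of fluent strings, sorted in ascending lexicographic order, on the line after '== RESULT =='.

Regress step by step:
  through step 3 (drop(b2,rmC,left)): drop {ball_in(b2,rmC), free(left)}, keep {ball_in(b3,rmA), ball_in(b5,rmA)}, require {carry(b2,left), robot_in(rmC)}
    → {ball_in(b3,rmA), ball_in(b5,rmA), carry(b2,left), robot_in(rmC)}
  through step 2 (pick(b2,rmC,left)): drop {carry(b2,left)}, keep {ball_in(b3,rmA), ball_in(b5,rmA), robot_in(rmC)}, require {ball_in(b2,rmC), free(left), robot_in(rmC)}
    → {ball_in(b2,rmC), ball_in(b3,rmA), ball_in(b5,rmA), free(left), robot_in(rmC)}
  through step 1 (drop(b2,rmC,right)): drop {ball_in(b2,rmC)}, keep {ball_in(b3,rmA), ball_in(b5,rmA), free(left), robot_in(rmC)}, require {carry(b2,right), robot_in(rmC)}
    → {ball_in(b3,rmA), ball_in(b5,rmA), carry(b2,right), free(left), robot_in(rmC)}

== RESULT ==
["ball_in(b3,rmA)", "ball_in(b5,rmA)", "carry(b2,right)", "free(left)", "robot_in(rmC)"]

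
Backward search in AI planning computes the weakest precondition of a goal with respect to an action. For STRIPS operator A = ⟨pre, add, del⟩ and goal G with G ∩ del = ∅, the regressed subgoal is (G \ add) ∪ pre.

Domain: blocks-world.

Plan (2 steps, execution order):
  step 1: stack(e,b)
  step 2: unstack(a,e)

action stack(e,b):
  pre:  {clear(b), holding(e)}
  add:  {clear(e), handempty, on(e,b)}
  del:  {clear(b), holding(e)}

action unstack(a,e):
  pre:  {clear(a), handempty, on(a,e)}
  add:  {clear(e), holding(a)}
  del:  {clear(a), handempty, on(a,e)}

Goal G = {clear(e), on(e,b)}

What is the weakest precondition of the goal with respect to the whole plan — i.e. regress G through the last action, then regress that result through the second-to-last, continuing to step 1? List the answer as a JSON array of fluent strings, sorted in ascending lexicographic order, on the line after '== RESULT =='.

Work backward from the goal:
  through step 2 (unstack(a,e)): drop {clear(e)}, keep {on(e,b)}, require {clear(a), handempty, on(a,e)}
    → {clear(a), handempty, on(a,e), on(e,b)}
  through step 1 (stack(e,b)): drop {handempty, on(e,b)}, keep {clear(a), on(a,e)}, require {clear(b), holding(e)}
    → {clear(a), clear(b), holding(e), on(a,e)}

== RESULT ==
["clear(a)", "clear(b)", "holding(e)", "on(a,e)"]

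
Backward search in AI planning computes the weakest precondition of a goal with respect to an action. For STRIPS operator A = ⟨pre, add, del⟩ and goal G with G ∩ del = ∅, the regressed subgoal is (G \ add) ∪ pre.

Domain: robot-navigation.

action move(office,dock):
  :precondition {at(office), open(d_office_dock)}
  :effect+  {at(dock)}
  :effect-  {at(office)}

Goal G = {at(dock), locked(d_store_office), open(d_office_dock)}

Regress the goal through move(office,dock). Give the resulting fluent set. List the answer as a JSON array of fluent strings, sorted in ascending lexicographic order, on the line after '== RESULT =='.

Regress:
  G ∩ del = {}  (empty — regression defined)
  G \ add = {at(dock), locked(d_store_office), open(d_office_dock)} \ {at(dock)} = {locked(d_store_office), open(d_office_dock)}
  ∪ pre   = {locked(d_store_office), open(d_office_dock)} ∪ {at(office), open(d_office_dock)}
          = {at(office), locked(d_store_office), open(d_office_dock)}

== RESULT ==
["at(office)", "locked(d_store_office)", "open(d_office_dock)"]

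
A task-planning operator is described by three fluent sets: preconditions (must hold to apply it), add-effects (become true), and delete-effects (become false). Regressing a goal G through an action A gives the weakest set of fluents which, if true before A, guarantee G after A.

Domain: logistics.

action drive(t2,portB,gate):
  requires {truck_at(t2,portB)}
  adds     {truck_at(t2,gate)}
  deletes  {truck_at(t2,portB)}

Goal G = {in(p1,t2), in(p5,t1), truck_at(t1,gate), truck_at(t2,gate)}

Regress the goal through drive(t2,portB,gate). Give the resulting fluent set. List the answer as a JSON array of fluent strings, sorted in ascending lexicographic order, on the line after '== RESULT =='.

Regress:
  G ∩ del = {}  (empty — regression defined)
  G \ add = {in(p1,t2), in(p5,t1), truck_at(t1,gate), truck_at(t2,gate)} \ {truck_at(t2,gate)} = {in(p1,t2), in(p5,t1), truck_at(t1,gate)}
  ∪ pre   = {in(p1,t2), in(p5,t1), truck_at(t1,gate)} ∪ {truck_at(t2,portB)}
          = {in(p1,t2), in(p5,t1), truck_at(t1,gate), truck_at(t2,portB)}

== RESULT ==
["in(p1,t2)", "in(p5,t1)", "truck_at(t1,gate)", "truck_at(t2,portB)"]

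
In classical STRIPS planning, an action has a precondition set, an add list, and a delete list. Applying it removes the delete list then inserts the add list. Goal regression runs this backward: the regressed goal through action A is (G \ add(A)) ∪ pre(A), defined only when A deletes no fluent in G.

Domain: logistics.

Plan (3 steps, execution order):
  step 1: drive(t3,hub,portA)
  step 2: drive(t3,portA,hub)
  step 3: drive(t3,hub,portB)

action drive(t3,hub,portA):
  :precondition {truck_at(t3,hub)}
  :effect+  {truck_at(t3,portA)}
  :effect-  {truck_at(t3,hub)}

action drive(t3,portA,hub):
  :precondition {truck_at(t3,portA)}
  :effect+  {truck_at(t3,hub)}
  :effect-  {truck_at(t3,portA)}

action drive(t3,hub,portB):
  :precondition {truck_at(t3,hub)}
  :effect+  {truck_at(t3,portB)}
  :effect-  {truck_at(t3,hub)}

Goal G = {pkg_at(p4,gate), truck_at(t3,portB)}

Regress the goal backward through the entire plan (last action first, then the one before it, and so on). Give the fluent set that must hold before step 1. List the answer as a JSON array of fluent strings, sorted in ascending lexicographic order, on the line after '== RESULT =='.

Regress step by step:
  through step 3 (drive(t3,hub,portB)): drop {truck_at(t3,portB)}, keep {pkg_at(p4,gate)}, require {truck_at(t3,hub)}
    → {pkg_at(p4,gate), truck_at(t3,hub)}
  through step 2 (drive(t3,portA,hub)): drop {truck_at(t3,hub)}, keep {pkg_at(p4,gate)}, require {truck_at(t3,portA)}
    → {pkg_at(p4,gate), truck_at(t3,portA)}
  through step 1 (drive(t3,hub,portA)): drop {truck_at(t3,portA)}, keep {pkg_at(p4,gate)}, require {truck_at(t3,hub)}
    → {pkg_at(p4,gate), truck_at(t3,hub)}

== RESULT ==
["pkg_at(p4,gate)", "truck_at(t3,hub)"]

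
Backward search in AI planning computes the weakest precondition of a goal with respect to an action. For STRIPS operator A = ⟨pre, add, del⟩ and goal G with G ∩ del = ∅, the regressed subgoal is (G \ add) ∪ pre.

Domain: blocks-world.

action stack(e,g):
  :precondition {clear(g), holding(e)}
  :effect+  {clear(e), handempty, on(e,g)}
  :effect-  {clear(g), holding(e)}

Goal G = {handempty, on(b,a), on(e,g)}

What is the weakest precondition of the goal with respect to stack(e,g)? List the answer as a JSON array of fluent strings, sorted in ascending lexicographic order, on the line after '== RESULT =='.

Regress:
  G ∩ del = {}  (empty — regression defined)
  G \ add = {handempty, on(b,a), on(e,g)} \ {clear(e), handempty, on(e,g)} = {on(b,a)}
  ∪ pre   = {on(b,a)} ∪ {clear(g), holding(e)}
          = {clear(g), holding(e), on(b,a)}

== RESULT ==
["clear(g)", "holding(e)", "on(b,a)"]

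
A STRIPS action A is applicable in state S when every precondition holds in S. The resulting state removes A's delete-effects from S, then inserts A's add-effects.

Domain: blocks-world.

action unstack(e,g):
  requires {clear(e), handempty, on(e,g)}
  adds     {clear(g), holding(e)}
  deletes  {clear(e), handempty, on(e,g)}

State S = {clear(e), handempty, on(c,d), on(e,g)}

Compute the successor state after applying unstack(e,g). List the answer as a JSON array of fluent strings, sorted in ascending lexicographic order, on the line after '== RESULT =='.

Progress:
  pre ⊆ S: {clear(e), handempty, on(e,g)} ⊆ S  — applicable
  S \ del = {on(c,d)}
  ∪ add   = {clear(g), holding(e), on(c,d)}

== RESULT ==
["clear(g)", "holding(e)", "on(c,d)"]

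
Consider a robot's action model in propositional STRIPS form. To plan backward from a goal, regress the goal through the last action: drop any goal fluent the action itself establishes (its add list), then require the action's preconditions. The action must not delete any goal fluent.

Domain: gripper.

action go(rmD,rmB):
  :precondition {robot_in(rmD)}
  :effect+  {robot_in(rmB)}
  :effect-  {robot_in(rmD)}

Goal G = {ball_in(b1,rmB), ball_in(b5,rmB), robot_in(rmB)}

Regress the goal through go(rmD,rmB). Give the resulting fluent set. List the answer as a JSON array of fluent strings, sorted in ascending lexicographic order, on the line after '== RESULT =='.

Compute (G \ add) ∪ pre:
  G ∩ del = {}  (empty — regression defined)
  G \ add = {ball_in(b1,rmB), ball_in(b5,rmB), robot_in(rmB)} \ {robot_in(rmB)} = {ball_in(b1,rmB), ball_in(b5,rmB)}
  ∪ pre   = {ball_in(b1,rmB), ball_in(b5,rmB)} ∪ {robot_in(rmD)}
          = {ball_in(b1,rmB), ball_in(b5,rmB), robot_in(rmD)}

== RESULT ==
["ball_in(b1,rmB)", "ball_in(b5,rmB)", "robot_in(rmD)"]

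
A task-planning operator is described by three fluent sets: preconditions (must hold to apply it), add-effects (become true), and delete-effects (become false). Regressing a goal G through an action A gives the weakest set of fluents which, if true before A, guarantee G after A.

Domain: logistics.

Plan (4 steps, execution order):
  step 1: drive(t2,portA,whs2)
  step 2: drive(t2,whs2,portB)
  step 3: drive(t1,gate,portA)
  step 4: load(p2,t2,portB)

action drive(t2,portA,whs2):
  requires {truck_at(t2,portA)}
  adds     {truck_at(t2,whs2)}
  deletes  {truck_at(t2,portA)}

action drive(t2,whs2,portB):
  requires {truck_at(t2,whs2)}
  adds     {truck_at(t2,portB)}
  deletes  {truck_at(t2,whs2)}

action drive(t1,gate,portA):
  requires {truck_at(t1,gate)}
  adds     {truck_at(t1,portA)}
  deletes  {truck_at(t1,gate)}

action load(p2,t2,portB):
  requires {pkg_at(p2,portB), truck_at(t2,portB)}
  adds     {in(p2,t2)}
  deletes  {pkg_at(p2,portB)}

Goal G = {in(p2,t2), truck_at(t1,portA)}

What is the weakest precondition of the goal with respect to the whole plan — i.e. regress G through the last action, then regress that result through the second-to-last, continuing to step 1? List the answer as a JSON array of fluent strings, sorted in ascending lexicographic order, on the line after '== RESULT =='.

Regress step by step:
  through step 4 (load(p2,t2,portB)): drop {in(p2,t2)}, keep {truck_at(t1,portA)}, require {pkg_at(p2,portB), truck_at(t2,portB)}
    → {pkg_at(p2,portB), truck_at(t1,portA), truck_at(t2,portB)}
  through step 3 (drive(t1,gate,portA)): drop {truck_at(t1,portA)}, keep {pkg_at(p2,portB), truck_at(t2,portB)}, require {truck_at(t1,gate)}
    → {pkg_at(p2,portB), truck_at(t1,gate), truck_at(t2,portB)}
  through step 2 (drive(t2,whs2,portB)): drop {truck_at(t2,portB)}, keep {pkg_at(p2,portB), truck_at(t1,gate)}, require {truck_at(t2,whs2)}
    → {pkg_at(p2,portB), truck_at(t1,gate), truck_at(t2,whs2)}
  through step 1 (drive(t2,portA,whs2)): drop {truck_at(t2,whs2)}, keep {pkg_at(p2,portB), truck_at(t1,gate)}, require {truck_at(t2,portA)}
    → {pkg_at(p2,portB), truck_at(t1,gate), truck_at(t2,portA)}

== RESULT ==
["pkg_at(p2,portB)", "truck_at(t1,gate)", "truck_at(t2,portA)"]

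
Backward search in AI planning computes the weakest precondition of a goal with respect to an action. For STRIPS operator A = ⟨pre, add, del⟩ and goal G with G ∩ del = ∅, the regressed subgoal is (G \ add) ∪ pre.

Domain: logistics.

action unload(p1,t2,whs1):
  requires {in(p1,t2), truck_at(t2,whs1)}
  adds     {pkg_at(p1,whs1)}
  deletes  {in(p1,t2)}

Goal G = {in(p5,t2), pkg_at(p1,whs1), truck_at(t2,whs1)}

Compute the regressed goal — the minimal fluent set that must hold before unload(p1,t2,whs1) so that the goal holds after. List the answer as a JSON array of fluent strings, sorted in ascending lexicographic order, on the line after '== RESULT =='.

Compute (G \ add) ∪ pre:
  G ∩ del = {}  (empty — regression defined)
  G \ add = {in(p5,t2), pkg_at(p1,whs1), truck_at(t2,whs1)} \ {pkg_at(p1,whs1)} = {in(p5,t2), truck_at(t2,whs1)}
  ∪ pre   = {in(p5,t2), truck_at(t2,whs1)} ∪ {in(p1,t2), truck_at(t2,whs1)}
          = {in(p1,t2), in(p5,t2), truck_at(t2,whs1)}

== RESULT ==
["in(p1,t2)", "in(p5,t2)", "truck_at(t2,whs1)"]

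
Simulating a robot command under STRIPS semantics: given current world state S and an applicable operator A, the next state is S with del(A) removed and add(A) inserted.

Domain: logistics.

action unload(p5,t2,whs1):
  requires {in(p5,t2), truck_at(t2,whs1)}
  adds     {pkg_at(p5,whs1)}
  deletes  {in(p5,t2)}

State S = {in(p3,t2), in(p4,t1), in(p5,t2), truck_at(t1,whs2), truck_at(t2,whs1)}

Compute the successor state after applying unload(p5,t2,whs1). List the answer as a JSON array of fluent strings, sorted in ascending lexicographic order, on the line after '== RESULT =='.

Compute (S \ del) ∪ add:
  pre ⊆ S: {in(p5,t2), truck_at(t2,whs1)} ⊆ S  — applicable
  S \ del = {in(p3,t2), in(p4,t1), truck_at(t1,whs2), truck_at(t2,whs1)}
  ∪ add   = {in(p3,t2), in(p4,t1), pkg_at(p5,whs1), truck_at(t1,whs2), truck_at(t2,whs1)}

== RESULT ==
["in(p3,t2)", "in(p4,t1)", "pkg_at(p5,whs1)", "truck_at(t1,whs2)", "truck_at(t2,whs1)"]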